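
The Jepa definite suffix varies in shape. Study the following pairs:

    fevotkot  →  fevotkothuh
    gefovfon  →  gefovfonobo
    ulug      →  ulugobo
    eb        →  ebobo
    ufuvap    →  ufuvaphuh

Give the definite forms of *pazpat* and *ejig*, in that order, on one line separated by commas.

The alternation tracks the final consonant of the stem — -huh when the stem ends in a voiceless consonant (*fevotkot*, *ufuvap*); -obo when the stem ends in a voiced consonant (*gefovfon*, *ulug*, *eb*).
*pazpat*: final consonant = /t/, voiceless → -huh → *pazpathuh*.
The final consonant of *ejig* is /g/, which is voiced, so the suffix is -obo, giving *ejigobo*.

pazpathuh, ejigobo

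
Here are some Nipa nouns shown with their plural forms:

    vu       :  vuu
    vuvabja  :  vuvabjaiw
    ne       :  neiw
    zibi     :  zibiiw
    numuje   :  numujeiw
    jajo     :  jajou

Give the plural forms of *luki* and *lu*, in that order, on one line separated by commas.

The suffix is conditioned by the last vowel: -u when the last vowel of the stem is a rounded vowel (*vu*, *jajo*); -iw when the last vowel of the stem is an unrounded vowel (*vuvabja*, *ne*, *zibi*, *numuje*).
The last vowel of *luki* is /i/, which is an unrounded vowel, so the suffix is -iw, giving *lukiiw*.
The last vowel of *lu* is /u/, which is a rounded vowel, so the suffix is -u, giving *luu*.

lukiiw, luu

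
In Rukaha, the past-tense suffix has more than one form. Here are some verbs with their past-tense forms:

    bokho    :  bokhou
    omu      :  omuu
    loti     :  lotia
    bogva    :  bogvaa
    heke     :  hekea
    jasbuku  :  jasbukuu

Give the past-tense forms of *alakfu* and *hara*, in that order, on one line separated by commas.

The suffix is conditioned by the last vowel: -u when the last vowel of the stem is a rounded vowel (*bokho*, *omu*, *jasbuku*); -a when the last vowel of the stem is an unrounded vowel (*loti*, *bogva*, *heke*).
*alakfu*: last vowel = /u/, a rounded vowel → -u → *alakfuu*.
*hara* — last vowel /a/ (an unrounded vowel) → -a → *haraa*.

alakfuu, haraa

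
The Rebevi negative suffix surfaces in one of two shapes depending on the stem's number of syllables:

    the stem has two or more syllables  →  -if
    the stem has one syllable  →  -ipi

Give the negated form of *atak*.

atakif

With 2 syllables, *atak* takes -if → *atakif*.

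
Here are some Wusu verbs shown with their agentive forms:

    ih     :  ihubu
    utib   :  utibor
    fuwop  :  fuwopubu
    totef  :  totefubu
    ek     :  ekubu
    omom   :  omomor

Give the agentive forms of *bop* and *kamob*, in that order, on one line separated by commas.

bopubu, kamobor

The alternation tracks the final consonant of the stem — -ubu when the stem ends in a voiceless consonant (*ih*, *fuwop*, *totef*, *ek*); -or when the stem ends in a voiced consonant (*utib*, *omom*).
*bop* — final consonant /p/ (voiceless) → -ubu → *bopubu*.
Since the final consonant of *kamob* is /b/ (voiced), it takes -or, giving *kamobor*.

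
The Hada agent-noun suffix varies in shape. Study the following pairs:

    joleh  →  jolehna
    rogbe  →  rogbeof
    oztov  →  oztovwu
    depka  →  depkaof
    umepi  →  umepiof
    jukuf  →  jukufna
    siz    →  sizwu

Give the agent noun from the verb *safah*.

The pattern is voicing of the final sound: -na when the stem ends in a voiceless consonant (*joleh*, *jukuf*); -wu when the stem ends in a voiced consonant (*oztov*, *siz*); -of when the stem ends in a vowel (*rogbe*, *depka*, *umepi*).
*safah* — final sound /h/ (a voiceless consonant) → -na → *safahna*.

safahna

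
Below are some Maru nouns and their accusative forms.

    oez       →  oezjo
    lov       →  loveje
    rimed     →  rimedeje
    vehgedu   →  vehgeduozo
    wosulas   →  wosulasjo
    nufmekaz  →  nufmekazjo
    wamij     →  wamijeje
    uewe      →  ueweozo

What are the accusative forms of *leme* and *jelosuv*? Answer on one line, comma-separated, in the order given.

The pattern is sibilance of the final sound: -jo when the stem ends in a sibilant (*oez*, *wosulas*, *nufmekaz*); -eje when the stem ends in a non-sibilant consonant (*lov*, *rimed*, *wamij*); -ozo when the stem ends in a vowel (*vehgedu*, *uewe*).
Since the final sound of *leme* is /e/ (a vowel), it takes -ozo, giving *lemeozo*.
*jelosuv* — final sound /v/ (a non-sibilant consonant) → -eje → *jelosuveje*.

lemeozo, jelosuveje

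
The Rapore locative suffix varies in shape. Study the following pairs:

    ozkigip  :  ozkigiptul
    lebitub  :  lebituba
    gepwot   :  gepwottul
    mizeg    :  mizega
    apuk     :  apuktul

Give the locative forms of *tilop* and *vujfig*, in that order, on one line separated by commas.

Looking at the final consonant of each stem: -tul when the stem ends in a voiceless consonant (*ozkigip*, *gepwot*, *apuk*); -a when the stem ends in a voiced consonant (*lebitub*, *mizeg*).
*tilop*: final consonant = /p/, voiceless → -tul → *tiloptul*.
*vujfig* — final consonant /g/ (voiced) → -a → *vujfiga*.

tiloptul, vujfiga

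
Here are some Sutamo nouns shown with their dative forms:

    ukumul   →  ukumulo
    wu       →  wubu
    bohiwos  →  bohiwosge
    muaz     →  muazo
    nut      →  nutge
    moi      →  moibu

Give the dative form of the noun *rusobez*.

rusobezo

The alternation tracks the final sound of the stem — -ge when the stem ends in a voiceless consonant (*bohiwos*, *nut*); -o when the stem ends in a voiced consonant (*ukumul*, *muaz*); -bu when the stem ends in a vowel (*wu*, *moi*).
*rusobez* — final sound /z/ (a voiced consonant) → -o → *rusobezo*.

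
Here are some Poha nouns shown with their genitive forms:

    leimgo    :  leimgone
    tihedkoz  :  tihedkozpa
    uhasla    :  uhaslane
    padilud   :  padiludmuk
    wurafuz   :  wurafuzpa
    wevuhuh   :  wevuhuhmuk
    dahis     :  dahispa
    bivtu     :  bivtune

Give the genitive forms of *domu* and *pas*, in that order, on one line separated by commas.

domune, paspa

The pattern is sibilance of the final sound: -pa when the stem ends in a sibilant (*tihedkoz*, *wurafuz*, *dahis*); -muk when the stem ends in a non-sibilant consonant (*padilud*, *wevuhuh*); -ne when the stem ends in a vowel (*leimgo*, *uhasla*, *bivtu*).
*domu*: final sound = /u/, a vowel → -ne → *domune*.
*pas*: final sound = /s/, a sibilant → -pa → *paspa*.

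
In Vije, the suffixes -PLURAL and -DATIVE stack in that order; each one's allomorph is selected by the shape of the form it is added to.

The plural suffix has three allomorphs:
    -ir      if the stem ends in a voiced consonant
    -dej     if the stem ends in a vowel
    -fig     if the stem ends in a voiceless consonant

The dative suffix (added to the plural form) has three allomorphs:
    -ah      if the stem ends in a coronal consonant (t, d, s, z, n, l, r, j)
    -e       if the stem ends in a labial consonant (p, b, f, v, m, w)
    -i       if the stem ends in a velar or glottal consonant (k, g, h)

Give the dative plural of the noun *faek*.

The final sound of *faek* is /k/, which is a voiceless consonant, so the plural suffix is -fig, giving *faekfig*.
Since the final consonant of the plural form *faekfig* is /g/ (velar/glottal), it takes -i, giving *faekfigi*.

faekfigi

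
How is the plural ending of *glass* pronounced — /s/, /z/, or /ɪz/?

The stem *glass* ends in a sibilant (/s, z, ʃ, ʒ, tʃ, dʒ/).
The plural suffix surfaces as /ɪz/ after sibilants, /s/ after other voiceless consonants, and /z/ after other voiced sounds.
So the plural -s on *glass* is pronounced /ɪz/.

/ɪz/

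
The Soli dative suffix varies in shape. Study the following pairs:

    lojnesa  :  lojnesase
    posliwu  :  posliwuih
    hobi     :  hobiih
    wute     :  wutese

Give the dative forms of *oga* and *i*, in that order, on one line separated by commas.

The suffix is conditioned by the last vowel: -ih when the last vowel of the stem is a high vowel (*posliwu*, *hobi*); -se when the last vowel of the stem is a non-high vowel (*lojnesa*, *wute*).
*oga* — last vowel /a/ (a non-high vowel) → -se → *ogase*.
*i*: last vowel = /i/, a high vowel → -ih → *iih*.

ogase, iih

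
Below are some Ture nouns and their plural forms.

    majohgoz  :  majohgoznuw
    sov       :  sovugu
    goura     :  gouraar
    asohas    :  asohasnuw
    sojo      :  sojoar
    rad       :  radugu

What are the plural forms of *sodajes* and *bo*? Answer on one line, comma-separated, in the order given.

Looking at the final sound of each stem: -nuw when the stem ends in a sibilant (*majohgoz*, *asohas*); -ugu when the stem ends in a non-sibilant consonant (*sov*, *rad*); -ar when the stem ends in a vowel (*goura*, *sojo*).
*sodajes* — final sound /s/ (a sibilant) → -nuw → *sodajesnuw*.
Since the final sound of *bo* is /o/ (a vowel), it takes -ar, giving *boar*.

sodajesnuw, boar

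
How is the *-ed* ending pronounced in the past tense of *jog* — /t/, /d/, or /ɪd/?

The stem *jog* ends in a voiced sound other than /d/.
The -ed suffix is realized as /ɪd/ after /t, d/; as /t/ after other voiceless consonants; and as /d/ after other voiced sounds.
So -ed on *jog* is pronounced /d/.

/d/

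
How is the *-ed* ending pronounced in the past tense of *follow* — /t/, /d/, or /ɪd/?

/d/

The stem *follow* ends in a voiced sound other than /d/.
The -ed suffix is realized as /ɪd/ after /t, d/; as /t/ after other voiceless consonants; and as /d/ after other voiced sounds.
So -ed on *follow* is pronounced /d/.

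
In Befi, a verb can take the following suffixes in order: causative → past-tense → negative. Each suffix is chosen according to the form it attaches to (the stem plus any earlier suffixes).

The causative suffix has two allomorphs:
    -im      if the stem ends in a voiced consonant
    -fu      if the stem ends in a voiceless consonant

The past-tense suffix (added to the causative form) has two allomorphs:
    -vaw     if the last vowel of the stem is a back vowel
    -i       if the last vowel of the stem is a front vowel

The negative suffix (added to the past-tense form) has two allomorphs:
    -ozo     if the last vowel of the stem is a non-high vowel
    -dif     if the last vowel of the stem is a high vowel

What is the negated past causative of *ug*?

ugimidif

The final consonant of *ug* is /g/, which is voiced, so the causative suffix is -im, giving *ugim*.
The causative form *ugim*: last vowel = /i/, a front vowel → -i → *ugimi*.
The past-tense form *ugimi*: last vowel = /i/, a high vowel → -dif → *ugimidif*.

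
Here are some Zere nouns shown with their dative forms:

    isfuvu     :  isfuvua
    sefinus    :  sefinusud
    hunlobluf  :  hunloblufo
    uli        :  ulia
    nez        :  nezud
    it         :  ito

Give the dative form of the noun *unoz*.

The alternation tracks the final sound of the stem — -ud when the stem ends in a sibilant (*sefinus*, *nez*); -o when the stem ends in a non-sibilant consonant (*hunlobluf*, *it*); -a when the stem ends in a vowel (*isfuvu*, *uli*).
*unoz*: final sound = /z/, a sibilant → -ud → *unozud*.

unozud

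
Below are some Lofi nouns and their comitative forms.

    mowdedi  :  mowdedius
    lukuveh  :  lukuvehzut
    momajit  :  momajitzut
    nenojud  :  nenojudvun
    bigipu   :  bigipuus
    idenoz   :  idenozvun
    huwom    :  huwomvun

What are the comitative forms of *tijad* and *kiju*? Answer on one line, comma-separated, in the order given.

tijadvun, kijuus

The alternation tracks the final sound of the stem — -zut when the stem ends in a voiceless consonant (*lukuveh*, *momajit*); -vun when the stem ends in a voiced consonant (*nenojud*, *idenoz*, *huwom*); -us when the stem ends in a vowel (*mowdedi*, *bigipu*).
*tijad*: final sound = /d/, a voiced consonant → -vun → *tijadvun*.
Since the final sound of *kiju* is /u/ (a vowel), it takes -us, giving *kijuus*.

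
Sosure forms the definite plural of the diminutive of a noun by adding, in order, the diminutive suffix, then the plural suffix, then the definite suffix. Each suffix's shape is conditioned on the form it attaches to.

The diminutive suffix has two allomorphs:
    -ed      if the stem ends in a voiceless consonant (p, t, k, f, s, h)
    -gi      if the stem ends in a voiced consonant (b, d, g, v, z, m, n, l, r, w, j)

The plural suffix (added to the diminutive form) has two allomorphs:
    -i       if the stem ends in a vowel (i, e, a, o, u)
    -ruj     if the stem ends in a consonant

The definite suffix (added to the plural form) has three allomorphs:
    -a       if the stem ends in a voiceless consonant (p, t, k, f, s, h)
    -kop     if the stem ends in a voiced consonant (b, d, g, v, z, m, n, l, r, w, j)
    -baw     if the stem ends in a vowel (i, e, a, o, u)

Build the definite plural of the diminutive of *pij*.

pijgiibaw

*pij*: final consonant = /j/, voiced → -gi → *pijgi*.
Since the final sound of the diminutive form *pijgi* is /i/ (a vowel), it takes -i, giving *pijgii*.
Since the final sound of the plural form *pijgii* is /i/ (a vowel), it takes -baw, giving *pijgiibaw*.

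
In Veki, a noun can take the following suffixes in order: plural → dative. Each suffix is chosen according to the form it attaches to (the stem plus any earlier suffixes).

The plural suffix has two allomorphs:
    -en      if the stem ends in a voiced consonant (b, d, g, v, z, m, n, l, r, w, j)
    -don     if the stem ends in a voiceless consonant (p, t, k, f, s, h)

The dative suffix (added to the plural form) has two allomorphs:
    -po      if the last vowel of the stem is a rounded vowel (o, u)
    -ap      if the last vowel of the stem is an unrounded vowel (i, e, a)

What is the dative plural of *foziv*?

fozivenap

The final consonant of *foziv* is /v/, which is voiced, so the plural suffix is -en, giving *foziven*.
Since the last vowel of the plural form *foziven* is /e/ (an unrounded vowel), it takes -ap, giving *fozivenap*.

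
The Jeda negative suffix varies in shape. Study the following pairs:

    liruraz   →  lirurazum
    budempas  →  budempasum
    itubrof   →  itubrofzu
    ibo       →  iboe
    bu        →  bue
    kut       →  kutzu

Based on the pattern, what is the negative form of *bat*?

batzu

The pattern is sibilance of the final sound: -um when the stem ends in a sibilant (*liruraz*, *budempas*); -zu when the stem ends in a non-sibilant consonant (*itubrof*, *kut*); -e when the stem ends in a vowel (*ibo*, *bu*).
Since the final sound of *bat* is /t/ (a non-sibilant consonant), it takes -zu, giving *batzu*.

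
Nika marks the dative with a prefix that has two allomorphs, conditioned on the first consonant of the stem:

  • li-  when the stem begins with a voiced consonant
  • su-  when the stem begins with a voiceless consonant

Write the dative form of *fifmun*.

Since the first consonant of *fifmun* is /f/ (voiceless), it takes su-, giving *sufifmun*.

sufifmun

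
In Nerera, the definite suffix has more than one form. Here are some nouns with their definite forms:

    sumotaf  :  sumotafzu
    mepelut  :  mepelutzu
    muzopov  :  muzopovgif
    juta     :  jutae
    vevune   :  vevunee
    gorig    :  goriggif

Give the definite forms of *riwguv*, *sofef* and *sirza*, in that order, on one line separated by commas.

Looking at the final sound of each stem: -zu when the stem ends in a voiceless consonant (*sumotaf*, *mepelut*); -gif when the stem ends in a voiced consonant (*muzopov*, *gorig*); -e when the stem ends in a vowel (*juta*, *vevune*).
*riwguv*: final sound = /v/, a voiced consonant → -gif → *riwguvgif*.
The final sound of *sofef* is /f/, which is a voiceless consonant, so the suffix is -zu, giving *sofefzu*.
The final sound of *sirza* is /a/, which is a vowel, so the suffix is -e, giving *sirzae*.

riwguvgif, sofefzu, sirzae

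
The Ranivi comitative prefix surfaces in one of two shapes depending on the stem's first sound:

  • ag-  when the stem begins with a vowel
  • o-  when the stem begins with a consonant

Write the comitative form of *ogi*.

*ogi* — first sound /o/ (a vowel) → ag- → *agogi*.

agogi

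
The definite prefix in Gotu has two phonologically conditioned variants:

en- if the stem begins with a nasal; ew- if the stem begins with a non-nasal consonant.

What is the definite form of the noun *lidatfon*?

ewlidatfon

*lidatfon* — first consonant /l/ (non-nasal) → ew- → *ewlidatfon*.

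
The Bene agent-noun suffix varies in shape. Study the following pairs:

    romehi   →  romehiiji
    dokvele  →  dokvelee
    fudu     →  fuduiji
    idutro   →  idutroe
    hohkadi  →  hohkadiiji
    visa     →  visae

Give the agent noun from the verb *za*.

zae

The suffix is conditioned by the last vowel: -iji when the last vowel of the stem is a high vowel (*romehi*, *fudu*, *hohkadi*); -e when the last vowel of the stem is a non-high vowel (*dokvele*, *idutro*, *visa*).
*za*: last vowel = /a/, a non-high vowel → -e → *zae*.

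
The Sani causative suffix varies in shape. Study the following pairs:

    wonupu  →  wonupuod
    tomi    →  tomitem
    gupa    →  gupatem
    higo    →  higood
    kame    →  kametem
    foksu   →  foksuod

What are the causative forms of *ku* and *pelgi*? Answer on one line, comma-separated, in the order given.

kuod, pelgitem

The suffix is conditioned by the last vowel: -od when the last vowel of the stem is a rounded vowel (*wonupu*, *higo*, *foksu*); -tem when the last vowel of the stem is an unrounded vowel (*tomi*, *gupa*, *kame*).
*ku*: last vowel = /u/, a rounded vowel → -od → *kuod*.
*pelgi* — last vowel /i/ (an unrounded vowel) → -tem → *pelgitem*.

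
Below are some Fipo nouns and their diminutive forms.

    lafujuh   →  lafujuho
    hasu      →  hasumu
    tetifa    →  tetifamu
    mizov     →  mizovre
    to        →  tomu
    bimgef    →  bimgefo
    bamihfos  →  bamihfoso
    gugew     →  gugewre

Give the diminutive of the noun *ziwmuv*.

The suffix is conditioned by the final sound: -o when the stem ends in a voiceless consonant (*lafujuh*, *bimgef*, *bamihfos*); -re when the stem ends in a voiced consonant (*mizov*, *gugew*); -mu when the stem ends in a vowel (*hasu*, *tetifa*, *to*).
The final sound of *ziwmuv* is /v/, which is a voiced consonant, so the suffix is -re, giving *ziwmuvre*.

ziwmuvre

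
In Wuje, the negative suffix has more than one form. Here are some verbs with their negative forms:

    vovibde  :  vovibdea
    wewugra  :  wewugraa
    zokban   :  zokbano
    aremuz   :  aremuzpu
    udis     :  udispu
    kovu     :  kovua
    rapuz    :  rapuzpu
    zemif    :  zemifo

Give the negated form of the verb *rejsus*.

rejsuspu

The alternation tracks the final sound of the stem — -pu when the stem ends in a sibilant (*aremuz*, *udis*, *rapuz*); -o when the stem ends in a non-sibilant consonant (*zokban*, *zemif*); -a when the stem ends in a vowel (*vovibde*, *wewugra*, *kovu*).
*rejsus* — final sound /s/ (a sibilant) → -pu → *rejsuspu*.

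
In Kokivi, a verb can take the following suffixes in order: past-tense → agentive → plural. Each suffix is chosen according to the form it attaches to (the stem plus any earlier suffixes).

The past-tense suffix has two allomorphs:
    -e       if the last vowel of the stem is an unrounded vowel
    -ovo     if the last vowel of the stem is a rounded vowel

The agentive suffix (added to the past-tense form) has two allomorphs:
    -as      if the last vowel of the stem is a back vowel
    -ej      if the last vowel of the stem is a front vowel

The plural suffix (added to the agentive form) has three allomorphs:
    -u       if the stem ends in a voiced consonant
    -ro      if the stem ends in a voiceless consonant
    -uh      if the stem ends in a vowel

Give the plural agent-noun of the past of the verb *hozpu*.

hozpuovoasro

*hozpu* — last vowel /u/ (a rounded vowel) → -ovo → *hozpuovo*.
The last vowel of the past-tense form *hozpuovo* is /o/, which is a back vowel, so the agentive suffix is -as, giving *hozpuovoas*.
The agentive form *hozpuovoas*: final sound = /s/, a voiceless consonant → -ro → *hozpuovoasro*.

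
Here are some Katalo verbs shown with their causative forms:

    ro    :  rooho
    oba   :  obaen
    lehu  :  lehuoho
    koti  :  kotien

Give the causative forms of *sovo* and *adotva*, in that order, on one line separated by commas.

sovooho, adotvaen

The pattern is rounding harmony: -oho when the last vowel of the stem is a rounded vowel (*ro*, *lehu*); -en when the last vowel of the stem is an unrounded vowel (*oba*, *koti*).
*sovo* — last vowel /o/ (a rounded vowel) → -oho → *sovooho*.
The last vowel of *adotva* is /a/, which is an unrounded vowel, so the suffix is -en, giving *adotvaen*.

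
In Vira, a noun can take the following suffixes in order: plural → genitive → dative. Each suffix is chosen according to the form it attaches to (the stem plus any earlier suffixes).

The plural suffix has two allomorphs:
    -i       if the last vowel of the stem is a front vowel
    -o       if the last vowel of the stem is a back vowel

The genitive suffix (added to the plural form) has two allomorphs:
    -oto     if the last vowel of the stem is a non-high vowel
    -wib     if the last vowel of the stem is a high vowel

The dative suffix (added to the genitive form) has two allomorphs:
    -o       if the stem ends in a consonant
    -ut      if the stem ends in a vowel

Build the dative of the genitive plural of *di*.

*di*: last vowel = /i/, a front vowel → -i → *dii*.
The plural form *dii*: last vowel = /i/, a high vowel → -wib → *diiwib*.
The final sound of the genitive form *diiwib* is /b/, which is a consonant, so the dative suffix is -o, giving *diiwibo*.

diiwibo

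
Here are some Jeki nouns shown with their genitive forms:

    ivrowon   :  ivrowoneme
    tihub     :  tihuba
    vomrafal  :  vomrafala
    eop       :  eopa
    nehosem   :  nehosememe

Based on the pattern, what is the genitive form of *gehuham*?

gehuhameme

The alternation tracks the final consonant of the stem — -eme when the stem ends in a nasal (*ivrowon*, *nehosem*); -a when the stem ends in a non-nasal consonant (*tihub*, *vomrafal*, *eop*).
The final consonant of *gehuham* is /m/, which is a nasal, so the suffix is -eme, giving *gehuhameme*.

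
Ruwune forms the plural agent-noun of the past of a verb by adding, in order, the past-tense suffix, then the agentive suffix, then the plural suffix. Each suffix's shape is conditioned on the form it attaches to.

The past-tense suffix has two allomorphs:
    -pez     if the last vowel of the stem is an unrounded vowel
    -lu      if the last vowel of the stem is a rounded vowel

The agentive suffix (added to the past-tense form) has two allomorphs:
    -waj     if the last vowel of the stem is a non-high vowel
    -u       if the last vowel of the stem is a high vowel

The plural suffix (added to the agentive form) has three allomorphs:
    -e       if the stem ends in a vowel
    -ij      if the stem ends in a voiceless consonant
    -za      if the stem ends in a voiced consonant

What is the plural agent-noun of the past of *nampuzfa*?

nampuzfapezwajza

The last vowel of *nampuzfa* is /a/, which is an unrounded vowel, so the past-tense suffix is -pez, giving *nampuzfapez*.
Since the last vowel of the past-tense form *nampuzfapez* is /e/ (a non-high vowel), it takes -waj, giving *nampuzfapezwaj*.
The agentive form *nampuzfapezwaj* — final sound /j/ (a voiced consonant) → -za → *nampuzfapezwajza*.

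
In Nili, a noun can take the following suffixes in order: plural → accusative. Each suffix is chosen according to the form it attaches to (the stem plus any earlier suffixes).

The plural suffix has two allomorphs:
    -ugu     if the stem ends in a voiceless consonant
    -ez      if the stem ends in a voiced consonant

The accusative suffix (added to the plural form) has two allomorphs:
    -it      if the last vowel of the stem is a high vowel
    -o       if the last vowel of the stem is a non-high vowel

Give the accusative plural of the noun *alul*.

alulezo

*alul* — final consonant /l/ (voiced) → -ez → *alulez*.
Since the last vowel of the plural form *alulez* is /e/ (a non-high vowel), it takes -o, giving *alulezo*.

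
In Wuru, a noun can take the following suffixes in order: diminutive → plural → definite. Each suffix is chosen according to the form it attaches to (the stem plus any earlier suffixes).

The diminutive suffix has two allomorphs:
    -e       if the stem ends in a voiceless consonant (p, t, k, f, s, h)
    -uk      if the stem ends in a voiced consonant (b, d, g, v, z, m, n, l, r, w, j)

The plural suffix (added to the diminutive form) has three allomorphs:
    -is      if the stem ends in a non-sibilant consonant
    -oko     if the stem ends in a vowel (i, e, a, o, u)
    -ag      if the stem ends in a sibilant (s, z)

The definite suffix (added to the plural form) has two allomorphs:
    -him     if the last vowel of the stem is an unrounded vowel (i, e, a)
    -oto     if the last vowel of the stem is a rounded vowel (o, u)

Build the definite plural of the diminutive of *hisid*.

*hisid* — final consonant /d/ (voiced) → -uk → *hisiduk*.
Since the final sound of the diminutive form *hisiduk* is /k/ (a non-sibilant consonant), it takes -is, giving *hisidukis*.
The plural form *hisidukis*: last vowel = /i/, an unrounded vowel → -him → *hisidukishim*.

hisidukishim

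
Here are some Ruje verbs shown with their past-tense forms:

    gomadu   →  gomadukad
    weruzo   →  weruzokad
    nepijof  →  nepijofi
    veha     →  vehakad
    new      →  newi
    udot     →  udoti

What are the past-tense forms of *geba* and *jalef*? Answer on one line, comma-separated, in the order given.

gebakad, jalefi

The pattern is consonant vs. vowel: -i when the stem ends in a consonant (*nepijof*, *new*, *udot*); -kad when the stem ends in a vowel (*gomadu*, *weruzo*, *veha*).
*geba* — final sound /a/ (a vowel) → -kad → *gebakad*.
The final sound of *jalef* is /f/, which is a consonant, so the suffix is -i, giving *jalefi*.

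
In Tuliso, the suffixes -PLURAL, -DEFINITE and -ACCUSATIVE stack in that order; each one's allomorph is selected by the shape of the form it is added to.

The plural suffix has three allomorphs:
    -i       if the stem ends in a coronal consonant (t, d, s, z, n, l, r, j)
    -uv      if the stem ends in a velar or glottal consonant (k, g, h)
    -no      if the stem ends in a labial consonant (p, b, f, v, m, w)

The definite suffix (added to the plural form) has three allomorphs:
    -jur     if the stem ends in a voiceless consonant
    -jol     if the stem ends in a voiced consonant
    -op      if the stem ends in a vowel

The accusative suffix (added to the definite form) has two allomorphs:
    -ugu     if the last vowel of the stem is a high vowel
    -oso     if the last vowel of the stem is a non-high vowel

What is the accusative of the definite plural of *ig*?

iguvjoloso

*ig*: final consonant = /g/, velar/glottal → -uv → *iguv*.
The plural form *iguv* — final sound /v/ (a voiced consonant) → -jol → *iguvjol*.
The last vowel of the definite form *iguvjol* is /o/, which is a non-high vowel, so the accusative suffix is -oso, giving *iguvjoloso*.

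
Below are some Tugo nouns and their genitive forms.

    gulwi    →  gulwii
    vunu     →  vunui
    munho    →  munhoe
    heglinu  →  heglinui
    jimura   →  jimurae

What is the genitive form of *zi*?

zii

The pattern is height harmony: -i when the last vowel of the stem is a high vowel (*gulwi*, *vunu*, *heglinu*); -e when the last vowel of the stem is a non-high vowel (*munho*, *jimura*).
*zi*: last vowel = /i/, a high vowel → -i → *zii*.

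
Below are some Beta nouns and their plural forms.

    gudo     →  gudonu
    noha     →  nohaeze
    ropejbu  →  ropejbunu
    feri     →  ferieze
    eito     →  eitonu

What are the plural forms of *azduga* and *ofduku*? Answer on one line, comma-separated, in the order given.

Looking at the last vowel of each stem: -nu when the last vowel of the stem is a rounded vowel (*gudo*, *ropejbu*, *eito*); -eze when the last vowel of the stem is an unrounded vowel (*noha*, *feri*).
*azduga* — last vowel /a/ (an unrounded vowel) → -eze → *azdugaeze*.
*ofduku*: last vowel = /u/, a rounded vowel → -nu → *ofdukunu*.

azdugaeze, ofdukunu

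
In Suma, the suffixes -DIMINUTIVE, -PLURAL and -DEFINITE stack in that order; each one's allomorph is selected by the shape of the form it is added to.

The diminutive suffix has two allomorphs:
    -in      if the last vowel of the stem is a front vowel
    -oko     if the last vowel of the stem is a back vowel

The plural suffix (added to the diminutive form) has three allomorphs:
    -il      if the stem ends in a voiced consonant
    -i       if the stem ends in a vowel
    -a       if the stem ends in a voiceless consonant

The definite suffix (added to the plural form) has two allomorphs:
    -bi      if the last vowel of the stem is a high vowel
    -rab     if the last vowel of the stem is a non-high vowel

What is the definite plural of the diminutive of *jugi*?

The last vowel of *jugi* is /i/, which is a front vowel, so the diminutive suffix is -in, giving *jugiin*.
Since the final sound of the diminutive form *jugiin* is /n/ (a voiced consonant), it takes -il, giving *jugiinil*.
The last vowel of the plural form *jugiinil* is /i/, which is a high vowel, so the definite suffix is -bi, giving *jugiinilbi*.

jugiinilbi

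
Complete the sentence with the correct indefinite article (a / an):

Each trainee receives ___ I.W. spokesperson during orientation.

The indefinite article is chosen by the initial *sound* of the following word, not its spelling.
The initialism *I.W.* is read letter by letter; the first letter, I, is pronounced /aɪ/, which begins with a vowel sound.
So the article is *an*: Each trainee receives an I.W. spokesperson during orientation.

an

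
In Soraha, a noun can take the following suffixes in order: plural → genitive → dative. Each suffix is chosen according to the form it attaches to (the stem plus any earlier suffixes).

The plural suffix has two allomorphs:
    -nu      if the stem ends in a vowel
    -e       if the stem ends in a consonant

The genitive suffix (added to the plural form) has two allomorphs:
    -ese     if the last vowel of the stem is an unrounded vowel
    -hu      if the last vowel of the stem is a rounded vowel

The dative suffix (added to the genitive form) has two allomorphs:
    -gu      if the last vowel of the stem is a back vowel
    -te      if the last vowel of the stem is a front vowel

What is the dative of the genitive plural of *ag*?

ageesete

*ag*: final sound = /g/, a consonant → -e → *age*.
The last vowel of the plural form *age* is /e/, which is an unrounded vowel, so the genitive suffix is -ese, giving *ageese*.
The last vowel of the genitive form *ageese* is /e/, which is a front vowel, so the dative suffix is -te, giving *ageesete*.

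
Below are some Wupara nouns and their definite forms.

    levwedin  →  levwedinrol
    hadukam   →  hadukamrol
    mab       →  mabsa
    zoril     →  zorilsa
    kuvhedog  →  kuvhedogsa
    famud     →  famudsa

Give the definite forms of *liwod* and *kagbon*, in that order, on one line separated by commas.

The alternation tracks the final consonant of the stem — -rol when the stem ends in a nasal (*levwedin*, *hadukam*); -sa when the stem ends in a non-nasal consonant (*mab*, *zoril*, *kuvhedog*, *famud*).
Since the final consonant of *liwod* is /d/ (non-nasal), it takes -sa, giving *liwodsa*.
Since the final consonant of *kagbon* is /n/ (a nasal), it takes -rol, giving *kagbonrol*.

liwodsa, kagbonrol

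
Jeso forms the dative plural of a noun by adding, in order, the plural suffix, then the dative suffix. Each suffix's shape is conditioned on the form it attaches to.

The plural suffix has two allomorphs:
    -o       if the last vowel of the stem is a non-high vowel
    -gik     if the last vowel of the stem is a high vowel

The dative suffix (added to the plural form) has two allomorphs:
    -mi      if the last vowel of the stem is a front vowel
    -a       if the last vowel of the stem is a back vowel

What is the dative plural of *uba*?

The last vowel of *uba* is /a/, which is a non-high vowel, so the plural suffix is -o, giving *ubao*.
The last vowel of the plural form *ubao* is /o/, which is a back vowel, so the dative suffix is -a, giving *ubaoa*.

ubaoa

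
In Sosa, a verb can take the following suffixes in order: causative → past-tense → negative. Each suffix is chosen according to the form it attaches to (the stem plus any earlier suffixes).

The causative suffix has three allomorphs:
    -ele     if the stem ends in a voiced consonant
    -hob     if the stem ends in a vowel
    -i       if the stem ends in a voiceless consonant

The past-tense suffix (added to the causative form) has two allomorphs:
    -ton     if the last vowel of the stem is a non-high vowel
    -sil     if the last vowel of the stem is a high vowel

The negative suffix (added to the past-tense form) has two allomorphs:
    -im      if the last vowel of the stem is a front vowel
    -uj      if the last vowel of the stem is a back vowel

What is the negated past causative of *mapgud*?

The final sound of *mapgud* is /d/, which is a voiced consonant, so the causative suffix is -ele, giving *mapgudele*.
The causative form *mapgudele*: last vowel = /e/, a non-high vowel → -ton → *mapgudeleton*.
The last vowel of the past-tense form *mapgudeleton* is /o/, which is a back vowel, so the negative suffix is -uj, giving *mapgudeletonuj*.

mapgudeletonuj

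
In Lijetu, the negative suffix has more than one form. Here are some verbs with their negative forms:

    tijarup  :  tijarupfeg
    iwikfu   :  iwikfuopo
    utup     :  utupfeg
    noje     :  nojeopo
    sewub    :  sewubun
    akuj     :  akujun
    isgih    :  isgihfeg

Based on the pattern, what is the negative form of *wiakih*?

wiakihfeg

Looking at the final sound of each stem: -feg when the stem ends in a voiceless consonant (*tijarup*, *utup*, *isgih*); -un when the stem ends in a voiced consonant (*sewub*, *akuj*); -opo when the stem ends in a vowel (*iwikfu*, *noje*).
The final sound of *wiakih* is /h/, which is a voiceless consonant, so the suffix is -feg, giving *wiakihfeg*.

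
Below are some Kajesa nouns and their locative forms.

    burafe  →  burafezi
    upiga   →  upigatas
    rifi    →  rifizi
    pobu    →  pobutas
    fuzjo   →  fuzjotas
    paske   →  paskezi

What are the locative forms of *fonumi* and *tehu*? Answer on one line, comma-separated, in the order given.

fonumizi, tehutas

Looking at the last vowel of each stem: -zi when the last vowel of the stem is a front vowel (*burafe*, *rifi*, *paske*); -tas when the last vowel of the stem is a back vowel (*upiga*, *pobu*, *fuzjo*).
Since the last vowel of *fonumi* is /i/ (a front vowel), it takes -zi, giving *fonumizi*.
*tehu*: last vowel = /u/, a back vowel → -tas → *tehutas*.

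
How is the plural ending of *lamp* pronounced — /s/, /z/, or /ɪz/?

The stem *lamp* ends in a voiceless non-sibilant consonant.
The plural suffix surfaces as /ɪz/ after sibilants, /s/ after other voiceless consonants, and /z/ after other voiced sounds.
So the plural -s on *lamp* is pronounced /s/.

/s/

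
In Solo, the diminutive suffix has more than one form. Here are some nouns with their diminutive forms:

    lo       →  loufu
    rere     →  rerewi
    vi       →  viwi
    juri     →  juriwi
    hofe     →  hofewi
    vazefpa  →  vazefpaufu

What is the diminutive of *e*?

ewi

Looking at the last vowel of each stem: -wi when the last vowel of the stem is a front vowel (*rere*, *vi*, *juri*, *hofe*); -ufu when the last vowel of the stem is a back vowel (*lo*, *vazefpa*).
Since the last vowel of *e* is /e/ (a front vowel), it takes -wi, giving *ewi*.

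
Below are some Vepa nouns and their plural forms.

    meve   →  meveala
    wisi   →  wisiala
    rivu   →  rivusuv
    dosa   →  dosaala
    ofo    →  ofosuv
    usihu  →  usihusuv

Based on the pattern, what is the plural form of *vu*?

Looking at the last vowel of each stem: -suv when the last vowel of the stem is a rounded vowel (*rivu*, *ofo*, *usihu*); -ala when the last vowel of the stem is an unrounded vowel (*meve*, *wisi*, *dosa*).
Since the last vowel of *vu* is /u/ (a rounded vowel), it takes -suv, giving *vusuv*.

vusuv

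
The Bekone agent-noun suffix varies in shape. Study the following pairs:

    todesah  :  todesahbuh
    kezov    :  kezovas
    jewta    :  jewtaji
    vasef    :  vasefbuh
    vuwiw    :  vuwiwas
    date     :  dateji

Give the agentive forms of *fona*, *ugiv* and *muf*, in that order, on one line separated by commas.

fonaji, ugivas, mufbuh

The suffix is conditioned by the final sound: -buh when the stem ends in a voiceless consonant (*todesah*, *vasef*); -as when the stem ends in a voiced consonant (*kezov*, *vuwiw*); -ji when the stem ends in a vowel (*jewta*, *date*).
Since the final sound of *fona* is /a/ (a vowel), it takes -ji, giving *fonaji*.
*ugiv*: final sound = /v/, a voiced consonant → -as → *ugivas*.
*muf*: final sound = /f/, a voiceless consonant → -buh → *mufbuh*.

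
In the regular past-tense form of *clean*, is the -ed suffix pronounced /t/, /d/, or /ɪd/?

The stem *clean* ends in a voiced sound other than /d/.
The -ed suffix is realized as /ɪd/ after /t, d/; as /t/ after other voiceless consonants; and as /d/ after other voiced sounds.
So -ed on *clean* is pronounced /d/.

/d/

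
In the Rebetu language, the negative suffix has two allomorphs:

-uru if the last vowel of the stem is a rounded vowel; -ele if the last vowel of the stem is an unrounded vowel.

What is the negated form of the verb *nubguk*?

Since the last vowel of *nubguk* is /u/ (a rounded vowel), it takes -uru, giving *nubgukuru*.

nubgukuru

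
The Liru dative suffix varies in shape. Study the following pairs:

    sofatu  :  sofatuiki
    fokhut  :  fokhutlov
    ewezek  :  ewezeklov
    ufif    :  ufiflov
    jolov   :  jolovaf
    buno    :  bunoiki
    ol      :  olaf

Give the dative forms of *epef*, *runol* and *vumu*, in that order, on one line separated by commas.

epeflov, runolaf, vumuiki

The suffix is conditioned by the final sound: -lov when the stem ends in a voiceless consonant (*fokhut*, *ewezek*, *ufif*); -af when the stem ends in a voiced consonant (*jolov*, *ol*); -iki when the stem ends in a vowel (*sofatu*, *buno*).
The final sound of *epef* is /f/, which is a voiceless consonant, so the suffix is -lov, giving *epeflov*.
Since the final sound of *runol* is /l/ (a voiced consonant), it takes -af, giving *runolaf*.
The final sound of *vumu* is /u/, which is a vowel, so the suffix is -iki, giving *vumuiki*.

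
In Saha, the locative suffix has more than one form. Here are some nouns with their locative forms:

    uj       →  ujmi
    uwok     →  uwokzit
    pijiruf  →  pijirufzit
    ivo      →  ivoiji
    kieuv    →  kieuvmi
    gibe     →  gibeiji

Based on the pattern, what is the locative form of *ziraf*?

zirafzit

Looking at the final sound of each stem: -zit when the stem ends in a voiceless consonant (*uwok*, *pijiruf*); -mi when the stem ends in a voiced consonant (*uj*, *kieuv*); -iji when the stem ends in a vowel (*ivo*, *gibe*).
*ziraf*: final sound = /f/, a voiceless consonant → -zit → *zirafzit*.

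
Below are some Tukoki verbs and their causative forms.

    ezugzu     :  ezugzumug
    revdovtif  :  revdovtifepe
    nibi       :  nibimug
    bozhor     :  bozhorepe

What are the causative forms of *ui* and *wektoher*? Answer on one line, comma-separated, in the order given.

Looking at the final sound of each stem: -epe when the stem ends in a consonant (*revdovtif*, *bozhor*); -mug when the stem ends in a vowel (*ezugzu*, *nibi*).
Since the final sound of *ui* is /i/ (a vowel), it takes -mug, giving *uimug*.
*wektoher*: final sound = /r/, a consonant → -epe → *wektoherepe*.

uimug, wektoherepe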